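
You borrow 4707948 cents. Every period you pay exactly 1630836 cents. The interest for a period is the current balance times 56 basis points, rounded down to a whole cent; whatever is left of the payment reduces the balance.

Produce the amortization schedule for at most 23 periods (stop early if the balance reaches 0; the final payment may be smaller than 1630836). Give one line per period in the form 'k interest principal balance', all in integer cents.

1. interest=⌊4707948·56/10000⌋=26364; principal=1630836-26364=1604472; balance=4707948-1604472=3103476
2. interest=⌊3103476·56/10000⌋=17379; principal=1630836-17379=1613457; balance=3103476-1613457=1490019
3. interest=⌊1490019·56/10000⌋=8344; principal=min(1630836-8344,1490019)=1490019; balance=1490019-1490019=0

1 26364 1604472 3103476
2 17379 1613457 1490019
3 8344 1490019 0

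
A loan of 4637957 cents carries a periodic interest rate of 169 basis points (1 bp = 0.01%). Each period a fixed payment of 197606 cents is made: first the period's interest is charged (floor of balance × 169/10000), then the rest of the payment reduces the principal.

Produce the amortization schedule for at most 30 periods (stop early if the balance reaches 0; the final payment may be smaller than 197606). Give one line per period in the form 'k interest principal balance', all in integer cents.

1 78381 119225 4518732
2 76366 121240 4397492
3 74317 123289 4274203
4 72234 125372 4148831
5 70115 127491 4021340
6 67960 129646 3891694
7 65769 131837 3759857
8 63541 134065 3625792
9 61275 136331 3489461
10 58971 138635 3350826
11 56628 140978 3209848
12 54246 143360 3066488
13 51823 145783 2920705
14 49359 148247 2772458
15 46854 150752 2621706
16 44306 153300 2468406
17 41716 155890 2312516
18 39081 158525 2153991
19 36402 161204 1992787
20 33678 163928 1828859
21 30907 166699 1662160
22 28090 169516 1492644
23 25225 172381 1320263
24 22312 175294 1144969
25 19349 178257 966712
26 16337 181269 785443
27 13273 184333 601110
28 10158 187448 413662
29 6990 190616 223046
30 3769 193837 29209

1. interest=⌊4637957·169/10000⌋=78381; principal=197606-78381=119225; balance=4637957-119225=4518732
2. interest=⌊4518732·169/10000⌋=76366; principal=197606-76366=121240; balance=4518732-121240=4397492
3. interest=⌊4397492·169/10000⌋=74317; principal=197606-74317=123289; balance=4397492-123289=4274203
4. interest=⌊4274203·169/10000⌋=72234; principal=197606-72234=125372; balance=4274203-125372=4148831
5. interest=⌊4148831·169/10000⌋=70115; principal=197606-70115=127491; balance=4148831-127491=4021340
6. interest=⌊4021340·169/10000⌋=67960; principal=197606-67960=129646; balance=4021340-129646=3891694
7. interest=⌊3891694·169/10000⌋=65769; principal=197606-65769=131837; balance=3891694-131837=3759857
8. interest=⌊3759857·169/10000⌋=63541; principal=197606-63541=134065; balance=3759857-134065=3625792
9. interest=⌊3625792·169/10000⌋=61275; principal=197606-61275=136331; balance=3625792-136331=3489461
10. interest=⌊3489461·169/10000⌋=58971; principal=197606-58971=138635; balance=3489461-138635=3350826
11. interest=⌊3350826·169/10000⌋=56628; principal=197606-56628=140978; balance=3350826-140978=3209848
12. interest=⌊3209848·169/10000⌋=54246; principal=197606-54246=143360; balance=3209848-143360=3066488
13. interest=⌊3066488·169/10000⌋=51823; principal=197606-51823=145783; balance=3066488-145783=2920705
14. interest=⌊2920705·169/10000⌋=49359; principal=197606-49359=148247; balance=2920705-148247=2772458
15. interest=⌊2772458·169/10000⌋=46854; principal=197606-46854=150752; balance=2772458-150752=2621706
16. interest=⌊2621706·169/10000⌋=44306; principal=197606-44306=153300; balance=2621706-153300=2468406
17. interest=⌊2468406·169/10000⌋=41716; principal=197606-41716=155890; balance=2468406-155890=2312516
18. interest=⌊2312516·169/10000⌋=39081; principal=197606-39081=158525; balance=2312516-158525=2153991
19. interest=⌊2153991·169/10000⌋=36402; principal=197606-36402=161204; balance=2153991-161204=1992787
20. interest=⌊1992787·169/10000⌋=33678; principal=197606-33678=163928; balance=1992787-163928=1828859
21. interest=⌊1828859·169/10000⌋=30907; principal=197606-30907=166699; balance=1828859-166699=1662160
22. interest=⌊1662160·169/10000⌋=28090; principal=197606-28090=169516; balance=1662160-169516=1492644
23. interest=⌊1492644·169/10000⌋=25225; principal=197606-25225=172381; balance=1492644-172381=1320263
24. interest=⌊1320263·169/10000⌋=22312; principal=197606-22312=175294; balance=1320263-175294=1144969
25. interest=⌊1144969·169/10000⌋=19349; principal=197606-19349=178257; balance=1144969-178257=966712
26. interest=⌊966712·169/10000⌋=16337; principal=197606-16337=181269; balance=966712-181269=785443
27. interest=⌊785443·169/10000⌋=13273; principal=197606-13273=184333; balance=785443-184333=601110
28. interest=⌊601110·169/10000⌋=10158; principal=197606-10158=187448; balance=601110-187448=413662
29. interest=⌊413662·169/10000⌋=6990; principal=197606-6990=190616; balance=413662-190616=223046
30. interest=⌊223046·169/10000⌋=3769; principal=197606-3769=193837; balance=223046-193837=29209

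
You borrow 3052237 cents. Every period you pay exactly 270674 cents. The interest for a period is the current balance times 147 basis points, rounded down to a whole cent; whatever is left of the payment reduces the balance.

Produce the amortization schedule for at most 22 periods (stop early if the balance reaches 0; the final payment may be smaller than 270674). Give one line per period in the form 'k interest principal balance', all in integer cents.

1 44867 225807 2826430
2 41548 229126 2597304
3 38180 232494 2364810
4 34762 235912 2128898
5 31294 239380 1889518
6 27775 242899 1646619
7 24205 246469 1400150
8 20582 250092 1150058
9 16905 253769 896289
10 13175 257499 638790
11 9390 261284 377506
12 5549 265125 112381
13 1652 112381 0

1. interest=⌊3052237·147/10000⌋=44867; principal=270674-44867=225807; balance=3052237-225807=2826430
2. interest=⌊2826430·147/10000⌋=41548; principal=270674-41548=229126; balance=2826430-229126=2597304
3. interest=⌊2597304·147/10000⌋=38180; principal=270674-38180=232494; balance=2597304-232494=2364810
4. interest=⌊2364810·147/10000⌋=34762; principal=270674-34762=235912; balance=2364810-235912=2128898
5. interest=⌊2128898·147/10000⌋=31294; principal=270674-31294=239380; balance=2128898-239380=1889518
6. interest=⌊1889518·147/10000⌋=27775; principal=270674-27775=242899; balance=1889518-242899=1646619
7. interest=⌊1646619·147/10000⌋=24205; principal=270674-24205=246469; balance=1646619-246469=1400150
8. interest=⌊1400150·147/10000⌋=20582; principal=270674-20582=250092; balance=1400150-250092=1150058
9. interest=⌊1150058·147/10000⌋=16905; principal=270674-16905=253769; balance=1150058-253769=896289
10. interest=⌊896289·147/10000⌋=13175; principal=270674-13175=257499; balance=896289-257499=638790
11. interest=⌊638790·147/10000⌋=9390; principal=270674-9390=261284; balance=638790-261284=377506
12. interest=⌊377506·147/10000⌋=5549; principal=270674-5549=265125; balance=377506-265125=112381
13. interest=⌊112381·147/10000⌋=1652; principal=min(270674-1652,112381)=112381; balance=112381-112381=0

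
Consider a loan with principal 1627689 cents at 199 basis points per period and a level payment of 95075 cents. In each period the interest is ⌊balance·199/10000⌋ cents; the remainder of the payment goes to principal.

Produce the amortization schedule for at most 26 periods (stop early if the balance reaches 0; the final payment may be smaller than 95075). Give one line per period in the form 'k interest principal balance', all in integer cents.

1. interest=⌊1627689·199/10000⌋=32391; principal=95075-32391=62684; balance=1627689-62684=1565005
2. interest=⌊1565005·199/10000⌋=31143; principal=95075-31143=63932; balance=1565005-63932=1501073
3. interest=⌊1501073·199/10000⌋=29871; principal=95075-29871=65204; balance=1501073-65204=1435869
4. interest=⌊1435869·199/10000⌋=28573; principal=95075-28573=66502; balance=1435869-66502=1369367
5. interest=⌊1369367·199/10000⌋=27250; principal=95075-27250=67825; balance=1369367-67825=1301542
6. interest=⌊1301542·199/10000⌋=25900; principal=95075-25900=69175; balance=1301542-69175=1232367
7. interest=⌊1232367·199/10000⌋=24524; principal=95075-24524=70551; balance=1232367-70551=1161816
8. interest=⌊1161816·199/10000⌋=23120; principal=95075-23120=71955; balance=1161816-71955=1089861
9. interest=⌊1089861·199/10000⌋=21688; principal=95075-21688=73387; balance=1089861-73387=1016474
10. interest=⌊1016474·199/10000⌋=20227; principal=95075-20227=74848; balance=1016474-74848=941626
11. interest=⌊941626·199/10000⌋=18738; principal=95075-18738=76337; balance=941626-76337=865289
12. interest=⌊865289·199/10000⌋=17219; principal=95075-17219=77856; balance=865289-77856=787433
13. interest=⌊787433·199/10000⌋=15669; principal=95075-15669=79406; balance=787433-79406=708027
14. interest=⌊708027·199/10000⌋=14089; principal=95075-14089=80986; balance=708027-80986=627041
15. interest=⌊627041·199/10000⌋=12478; principal=95075-12478=82597; balance=627041-82597=544444
16. interest=⌊544444·199/10000⌋=10834; principal=95075-10834=84241; balance=544444-84241=460203
17. interest=⌊460203·199/10000⌋=9158; principal=95075-9158=85917; balance=460203-85917=374286
18. interest=⌊374286·199/10000⌋=7448; principal=95075-7448=87627; balance=374286-87627=286659
19. interest=⌊286659·199/10000⌋=5704; principal=95075-5704=89371; balance=286659-89371=197288
20. interest=⌊197288·199/10000⌋=3926; principal=95075-3926=91149; balance=197288-91149=106139
21. interest=⌊106139·199/10000⌋=2112; principal=95075-2112=92963; balance=106139-92963=13176
22. interest=⌊13176·199/10000⌋=262; principal=min(95075-262,13176)=13176; balance=13176-13176=0

1 32391 62684 1565005
2 31143 63932 1501073
3 29871 65204 1435869
4 28573 66502 1369367
5 27250 67825 1301542
6 25900 69175 1232367
7 24524 70551 1161816
8 23120 71955 1089861
9 21688 73387 1016474
10 20227 74848 941626
11 18738 76337 865289
12 17219 77856 787433
13 15669 79406 708027
14 14089 80986 627041
15 12478 82597 544444
16 10834 84241 460203
17 9158 85917 374286
18 7448 87627 286659
19 5704 89371 197288
20 3926 91149 106139
21 2112 92963 13176
22 262 13176 0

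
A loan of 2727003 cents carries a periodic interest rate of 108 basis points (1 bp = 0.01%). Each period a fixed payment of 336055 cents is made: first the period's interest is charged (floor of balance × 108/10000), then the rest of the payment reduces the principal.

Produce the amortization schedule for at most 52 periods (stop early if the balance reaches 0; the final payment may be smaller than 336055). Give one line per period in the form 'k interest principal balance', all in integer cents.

1 29451 306604 2420399
2 26140 309915 2110484
3 22793 313262 1797222
4 19409 316646 1480576
5 15990 320065 1160511
6 12533 323522 836989
7 9039 327016 509973
8 5507 330548 179425
9 1937 179425 0

1. interest=⌊2727003·108/10000⌋=29451; principal=336055-29451=306604; balance=2727003-306604=2420399
2. interest=⌊2420399·108/10000⌋=26140; principal=336055-26140=309915; balance=2420399-309915=2110484
3. interest=⌊2110484·108/10000⌋=22793; principal=336055-22793=313262; balance=2110484-313262=1797222
4. interest=⌊1797222·108/10000⌋=19409; principal=336055-19409=316646; balance=1797222-316646=1480576
5. interest=⌊1480576·108/10000⌋=15990; principal=336055-15990=320065; balance=1480576-320065=1160511
6. interest=⌊1160511·108/10000⌋=12533; principal=336055-12533=323522; balance=1160511-323522=836989
7. interest=⌊836989·108/10000⌋=9039; principal=336055-9039=327016; balance=836989-327016=509973
8. interest=⌊509973·108/10000⌋=5507; principal=336055-5507=330548; balance=509973-330548=179425
9. interest=⌊179425·108/10000⌋=1937; principal=min(336055-1937,179425)=179425; balance=179425-179425=0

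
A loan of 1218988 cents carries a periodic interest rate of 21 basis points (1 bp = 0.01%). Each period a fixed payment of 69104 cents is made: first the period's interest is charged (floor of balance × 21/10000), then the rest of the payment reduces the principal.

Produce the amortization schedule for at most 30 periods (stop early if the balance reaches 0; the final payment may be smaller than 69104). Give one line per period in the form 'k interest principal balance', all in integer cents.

1 2559 66545 1152443
2 2420 66684 1085759
3 2280 66824 1018935
4 2139 66965 951970
5 1999 67105 884865
6 1858 67246 817619
7 1716 67388 750231
8 1575 67529 682702
9 1433 67671 615031
10 1291 67813 547218
11 1149 67955 479263
12 1006 68098 411165
13 863 68241 342924
14 720 68384 274540
15 576 68528 206012
16 432 68672 137340
17 288 68816 68524
18 143 68524 0

1. interest=⌊1218988·21/10000⌋=2559; principal=69104-2559=66545; balance=1218988-66545=1152443
2. interest=⌊1152443·21/10000⌋=2420; principal=69104-2420=66684; balance=1152443-66684=1085759
3. interest=⌊1085759·21/10000⌋=2280; principal=69104-2280=66824; balance=1085759-66824=1018935
4. interest=⌊1018935·21/10000⌋=2139; principal=69104-2139=66965; balance=1018935-66965=951970
5. interest=⌊951970·21/10000⌋=1999; principal=69104-1999=67105; balance=951970-67105=884865
6. interest=⌊884865·21/10000⌋=1858; principal=69104-1858=67246; balance=884865-67246=817619
7. interest=⌊817619·21/10000⌋=1716; principal=69104-1716=67388; balance=817619-67388=750231
8. interest=⌊750231·21/10000⌋=1575; principal=69104-1575=67529; balance=750231-67529=682702
9. interest=⌊682702·21/10000⌋=1433; principal=69104-1433=67671; balance=682702-67671=615031
10. interest=⌊615031·21/10000⌋=1291; principal=69104-1291=67813; balance=615031-67813=547218
11. interest=⌊547218·21/10000⌋=1149; principal=69104-1149=67955; balance=547218-67955=479263
12. interest=⌊479263·21/10000⌋=1006; principal=69104-1006=68098; balance=479263-68098=411165
13. interest=⌊411165·21/10000⌋=863; principal=69104-863=68241; balance=411165-68241=342924
14. interest=⌊342924·21/10000⌋=720; principal=69104-720=68384; balance=342924-68384=274540
15. interest=⌊274540·21/10000⌋=576; principal=69104-576=68528; balance=274540-68528=206012
16. interest=⌊206012·21/10000⌋=432; principal=69104-432=68672; balance=206012-68672=137340
17. interest=⌊137340·21/10000⌋=288; principal=69104-288=68816; balance=137340-68816=68524
18. interest=⌊68524·21/10000⌋=143; principal=min(69104-143,68524)=68524; balance=68524-68524=0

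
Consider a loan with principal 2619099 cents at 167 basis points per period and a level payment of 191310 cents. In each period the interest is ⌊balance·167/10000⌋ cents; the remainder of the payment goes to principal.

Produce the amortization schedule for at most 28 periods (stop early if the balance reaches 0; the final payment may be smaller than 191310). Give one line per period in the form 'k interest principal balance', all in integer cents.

1 43738 147572 2471527
2 41274 150036 2321491
3 38768 152542 2168949
4 36221 155089 2013860
5 33631 157679 1856181
6 30998 160312 1695869
7 28321 162989 1532880
8 25599 165711 1367169
9 22831 168479 1198690
10 20018 171292 1027398
11 17157 174153 853245
12 14249 177061 676184
13 11292 180018 496166
14 8285 183025 313141
15 5229 186081 127060
16 2121 127060 0

1. interest=⌊2619099·167/10000⌋=43738; principal=191310-43738=147572; balance=2619099-147572=2471527
2. interest=⌊2471527·167/10000⌋=41274; principal=191310-41274=150036; balance=2471527-150036=2321491
3. interest=⌊2321491·167/10000⌋=38768; principal=191310-38768=152542; balance=2321491-152542=2168949
4. interest=⌊2168949·167/10000⌋=36221; principal=191310-36221=155089; balance=2168949-155089=2013860
5. interest=⌊2013860·167/10000⌋=33631; principal=191310-33631=157679; balance=2013860-157679=1856181
6. interest=⌊1856181·167/10000⌋=30998; principal=191310-30998=160312; balance=1856181-160312=1695869
7. interest=⌊1695869·167/10000⌋=28321; principal=191310-28321=162989; balance=1695869-162989=1532880
8. interest=⌊1532880·167/10000⌋=25599; principal=191310-25599=165711; balance=1532880-165711=1367169
9. interest=⌊1367169·167/10000⌋=22831; principal=191310-22831=168479; balance=1367169-168479=1198690
10. interest=⌊1198690·167/10000⌋=20018; principal=191310-20018=171292; balance=1198690-171292=1027398
11. interest=⌊1027398·167/10000⌋=17157; principal=191310-17157=174153; balance=1027398-174153=853245
12. interest=⌊853245·167/10000⌋=14249; principal=191310-14249=177061; balance=853245-177061=676184
13. interest=⌊676184·167/10000⌋=11292; principal=191310-11292=180018; balance=676184-180018=496166
14. interest=⌊496166·167/10000⌋=8285; principal=191310-8285=183025; balance=496166-183025=313141
15. interest=⌊313141·167/10000⌋=5229; principal=191310-5229=186081; balance=313141-186081=127060
16. interest=⌊127060·167/10000⌋=2121; principal=min(191310-2121,127060)=127060; balance=127060-127060=0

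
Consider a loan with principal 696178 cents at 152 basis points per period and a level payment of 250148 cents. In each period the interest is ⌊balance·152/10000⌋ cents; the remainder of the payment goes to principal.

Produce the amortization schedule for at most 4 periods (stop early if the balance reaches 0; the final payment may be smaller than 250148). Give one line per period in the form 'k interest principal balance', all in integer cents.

1. interest=⌊696178·152/10000⌋=10581; principal=250148-10581=239567; balance=696178-239567=456611
2. interest=⌊456611·152/10000⌋=6940; principal=250148-6940=243208; balance=456611-243208=213403
3. interest=⌊213403·152/10000⌋=3243; principal=min(250148-3243,213403)=213403; balance=213403-213403=0

1 10581 239567 456611
2 6940 243208 213403
3 3243 213403 0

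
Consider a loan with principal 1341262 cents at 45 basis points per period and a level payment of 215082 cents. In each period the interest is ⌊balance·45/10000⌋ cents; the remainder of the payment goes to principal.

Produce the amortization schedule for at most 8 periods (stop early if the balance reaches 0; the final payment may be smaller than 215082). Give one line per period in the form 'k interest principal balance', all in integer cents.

1 6035 209047 1132215
2 5094 209988 922227
3 4150 210932 711295
4 3200 211882 499413
5 2247 212835 286578
6 1289 213793 72785
7 327 72785 0

1. interest=⌊1341262·45/10000⌋=6035; principal=215082-6035=209047; balance=1341262-209047=1132215
2. interest=⌊1132215·45/10000⌋=5094; principal=215082-5094=209988; balance=1132215-209988=922227
3. interest=⌊922227·45/10000⌋=4150; principal=215082-4150=210932; balance=922227-210932=711295
4. interest=⌊711295·45/10000⌋=3200; principal=215082-3200=211882; balance=711295-211882=499413
5. interest=⌊499413·45/10000⌋=2247; principal=215082-2247=212835; balance=499413-212835=286578
6. interest=⌊286578·45/10000⌋=1289; principal=215082-1289=213793; balance=286578-213793=72785
7. interest=⌊72785·45/10000⌋=327; principal=min(215082-327,72785)=72785; balance=72785-72785=0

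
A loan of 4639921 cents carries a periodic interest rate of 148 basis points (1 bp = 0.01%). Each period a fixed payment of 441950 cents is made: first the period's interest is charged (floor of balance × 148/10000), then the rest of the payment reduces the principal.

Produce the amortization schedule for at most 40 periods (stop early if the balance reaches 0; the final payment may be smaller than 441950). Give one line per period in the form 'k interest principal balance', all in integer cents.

1 68670 373280 4266641
2 63146 378804 3887837
3 57539 384411 3503426
4 51850 390100 3113326
5 46077 395873 2717453
6 40218 401732 2315721
7 34272 407678 1908043
8 28239 413711 1494332
9 22116 419834 1074498
10 15902 426048 648450
11 9597 432353 216097
12 3198 216097 0

1. interest=⌊4639921·148/10000⌋=68670; principal=441950-68670=373280; balance=4639921-373280=4266641
2. interest=⌊4266641·148/10000⌋=63146; principal=441950-63146=378804; balance=4266641-378804=3887837
3. interest=⌊3887837·148/10000⌋=57539; principal=441950-57539=384411; balance=3887837-384411=3503426
4. interest=⌊3503426·148/10000⌋=51850; principal=441950-51850=390100; balance=3503426-390100=3113326
5. interest=⌊3113326·148/10000⌋=46077; principal=441950-46077=395873; balance=3113326-395873=2717453
6. interest=⌊2717453·148/10000⌋=40218; principal=441950-40218=401732; balance=2717453-401732=2315721
7. interest=⌊2315721·148/10000⌋=34272; principal=441950-34272=407678; balance=2315721-407678=1908043
8. interest=⌊1908043·148/10000⌋=28239; principal=441950-28239=413711; balance=1908043-413711=1494332
9. interest=⌊1494332·148/10000⌋=22116; principal=441950-22116=419834; balance=1494332-419834=1074498
10. interest=⌊1074498·148/10000⌋=15902; principal=441950-15902=426048; balance=1074498-426048=648450
11. interest=⌊648450·148/10000⌋=9597; principal=441950-9597=432353; balance=648450-432353=216097
12. interest=⌊216097·148/10000⌋=3198; principal=min(441950-3198,216097)=216097; balance=216097-216097=0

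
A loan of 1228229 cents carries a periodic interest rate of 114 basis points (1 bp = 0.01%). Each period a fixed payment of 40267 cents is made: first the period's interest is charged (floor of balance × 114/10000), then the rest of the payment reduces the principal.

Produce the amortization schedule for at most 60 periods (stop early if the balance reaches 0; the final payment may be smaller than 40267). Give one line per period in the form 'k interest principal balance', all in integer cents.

1 14001 26266 1201963
2 13702 26565 1175398
3 13399 26868 1148530
4 13093 27174 1121356
5 12783 27484 1093872
6 12470 27797 1066075
7 12153 28114 1037961
8 11832 28435 1009526
9 11508 28759 980767
10 11180 29087 951680
11 10849 29418 922262
12 10513 29754 892508
13 10174 30093 862415
14 9831 30436 831979
15 9484 30783 801196
16 9133 31134 770062
17 8778 31489 738573
18 8419 31848 706725
19 8056 32211 674514
20 7689 32578 641936
21 7318 32949 608987
22 6942 33325 575662
23 6562 33705 541957
24 6178 34089 507868
25 5789 34478 473390
26 5396 34871 438519
27 4999 35268 403251
28 4597 35670 367581
29 4190 36077 331504
30 3779 36488 295016
31 3363 36904 258112
32 2942 37325 220787
33 2516 37751 183036
34 2086 38181 144855
35 1651 38616 106239
36 1211 39056 67183
37 765 39502 27681
38 315 27681 0

1. interest=⌊1228229·114/10000⌋=14001; principal=40267-14001=26266; balance=1228229-26266=1201963
2. interest=⌊1201963·114/10000⌋=13702; principal=40267-13702=26565; balance=1201963-26565=1175398
3. interest=⌊1175398·114/10000⌋=13399; principal=40267-13399=26868; balance=1175398-26868=1148530
4. interest=⌊1148530·114/10000⌋=13093; principal=40267-13093=27174; balance=1148530-27174=1121356
5. interest=⌊1121356·114/10000⌋=12783; principal=40267-12783=27484; balance=1121356-27484=1093872
6. interest=⌊1093872·114/10000⌋=12470; principal=40267-12470=27797; balance=1093872-27797=1066075
7. interest=⌊1066075·114/10000⌋=12153; principal=40267-12153=28114; balance=1066075-28114=1037961
8. interest=⌊1037961·114/10000⌋=11832; principal=40267-11832=28435; balance=1037961-28435=1009526
9. interest=⌊1009526·114/10000⌋=11508; principal=40267-11508=28759; balance=1009526-28759=980767
10. interest=⌊980767·114/10000⌋=11180; principal=40267-11180=29087; balance=980767-29087=951680
11. interest=⌊951680·114/10000⌋=10849; principal=40267-10849=29418; balance=951680-29418=922262
12. interest=⌊922262·114/10000⌋=10513; principal=40267-10513=29754; balance=922262-29754=892508
13. interest=⌊892508·114/10000⌋=10174; principal=40267-10174=30093; balance=892508-30093=862415
14. interest=⌊862415·114/10000⌋=9831; principal=40267-9831=30436; balance=862415-30436=831979
15. interest=⌊831979·114/10000⌋=9484; principal=40267-9484=30783; balance=831979-30783=801196
16. interest=⌊801196·114/10000⌋=9133; principal=40267-9133=31134; balance=801196-31134=770062
17. interest=⌊770062·114/10000⌋=8778; principal=40267-8778=31489; balance=770062-31489=738573
18. interest=⌊738573·114/10000⌋=8419; principal=40267-8419=31848; balance=738573-31848=706725
19. interest=⌊706725·114/10000⌋=8056; principal=40267-8056=32211; balance=706725-32211=674514
20. interest=⌊674514·114/10000⌋=7689; principal=40267-7689=32578; balance=674514-32578=641936
21. interest=⌊641936·114/10000⌋=7318; principal=40267-7318=32949; balance=641936-32949=608987
22. interest=⌊608987·114/10000⌋=6942; principal=40267-6942=33325; balance=608987-33325=575662
23. interest=⌊575662·114/10000⌋=6562; principal=40267-6562=33705; balance=575662-33705=541957
24. interest=⌊541957·114/10000⌋=6178; principal=40267-6178=34089; balance=541957-34089=507868
25. interest=⌊507868·114/10000⌋=5789; principal=40267-5789=34478; balance=507868-34478=473390
26. interest=⌊473390·114/10000⌋=5396; principal=40267-5396=34871; balance=473390-34871=438519
27. interest=⌊438519·114/10000⌋=4999; principal=40267-4999=35268; balance=438519-35268=403251
28. interest=⌊403251·114/10000⌋=4597; principal=40267-4597=35670; balance=403251-35670=367581
29. interest=⌊367581·114/10000⌋=4190; principal=40267-4190=36077; balance=367581-36077=331504
30. interest=⌊331504·114/10000⌋=3779; principal=40267-3779=36488; balance=331504-36488=295016
31. interest=⌊295016·114/10000⌋=3363; principal=40267-3363=36904; balance=295016-36904=258112
32. interest=⌊258112·114/10000⌋=2942; principal=40267-2942=37325; balance=258112-37325=220787
33. interest=⌊220787·114/10000⌋=2516; principal=40267-2516=37751; balance=220787-37751=183036
34. interest=⌊183036·114/10000⌋=2086; principal=40267-2086=38181; balance=183036-38181=144855
35. interest=⌊144855·114/10000⌋=1651; principal=40267-1651=38616; balance=144855-38616=106239
36. interest=⌊106239·114/10000⌋=1211; principal=40267-1211=39056; balance=106239-39056=67183
37. interest=⌊67183·114/10000⌋=765; principal=40267-765=39502; balance=67183-39502=27681
38. interest=⌊27681·114/10000⌋=315; principal=min(40267-315,27681)=27681; balance=27681-27681=0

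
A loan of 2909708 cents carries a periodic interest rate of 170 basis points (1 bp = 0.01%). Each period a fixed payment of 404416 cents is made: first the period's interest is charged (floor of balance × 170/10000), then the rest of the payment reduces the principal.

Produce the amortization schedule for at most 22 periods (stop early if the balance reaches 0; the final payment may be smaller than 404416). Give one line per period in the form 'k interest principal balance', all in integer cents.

1 49465 354951 2554757
2 43430 360986 2193771
3 37294 367122 1826649
4 31053 373363 1453286
5 24705 379711 1073575
6 18250 386166 687409
7 11685 392731 294678
8 5009 294678 0

1. interest=⌊2909708·170/10000⌋=49465; principal=404416-49465=354951; balance=2909708-354951=2554757
2. interest=⌊2554757·170/10000⌋=43430; principal=404416-43430=360986; balance=2554757-360986=2193771
3. interest=⌊2193771·170/10000⌋=37294; principal=404416-37294=367122; balance=2193771-367122=1826649
4. interest=⌊1826649·170/10000⌋=31053; principal=404416-31053=373363; balance=1826649-373363=1453286
5. interest=⌊1453286·170/10000⌋=24705; principal=404416-24705=379711; balance=1453286-379711=1073575
6. interest=⌊1073575·170/10000⌋=18250; principal=404416-18250=386166; balance=1073575-386166=687409
7. interest=⌊687409·170/10000⌋=11685; principal=404416-11685=392731; balance=687409-392731=294678
8. interest=⌊294678·170/10000⌋=5009; principal=min(404416-5009,294678)=294678; balance=294678-294678=0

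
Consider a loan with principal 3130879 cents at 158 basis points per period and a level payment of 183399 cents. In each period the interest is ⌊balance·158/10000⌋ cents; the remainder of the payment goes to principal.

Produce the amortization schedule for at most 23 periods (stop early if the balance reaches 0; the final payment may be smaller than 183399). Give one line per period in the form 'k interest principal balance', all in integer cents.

1 49467 133932 2996947
2 47351 136048 2860899
3 45202 138197 2722702
4 43018 140381 2582321
5 40800 142599 2439722
6 38547 144852 2294870
7 36258 147141 2147729
8 33934 149465 1998264
9 31572 151827 1846437
10 29173 154226 1692211
11 26736 156663 1535548
12 24261 159138 1376410
13 21747 161652 1214758
14 19193 164206 1050552
15 16598 166801 883751
16 13963 169436 714315
17 11286 172113 542202
18 8566 174833 367369
19 5804 177595 189774
20 2998 180401 9373
21 148 9373 0

1. interest=⌊3130879·158/10000⌋=49467; principal=183399-49467=133932; balance=3130879-133932=2996947
2. interest=⌊2996947·158/10000⌋=47351; principal=183399-47351=136048; balance=2996947-136048=2860899
3. interest=⌊2860899·158/10000⌋=45202; principal=183399-45202=138197; balance=2860899-138197=2722702
4. interest=⌊2722702·158/10000⌋=43018; principal=183399-43018=140381; balance=2722702-140381=2582321
5. interest=⌊2582321·158/10000⌋=40800; principal=183399-40800=142599; balance=2582321-142599=2439722
6. interest=⌊2439722·158/10000⌋=38547; principal=183399-38547=144852; balance=2439722-144852=2294870
7. interest=⌊2294870·158/10000⌋=36258; principal=183399-36258=147141; balance=2294870-147141=2147729
8. interest=⌊2147729·158/10000⌋=33934; principal=183399-33934=149465; balance=2147729-149465=1998264
9. interest=⌊1998264·158/10000⌋=31572; principal=183399-31572=151827; balance=1998264-151827=1846437
10. interest=⌊1846437·158/10000⌋=29173; principal=183399-29173=154226; balance=1846437-154226=1692211
11. interest=⌊1692211·158/10000⌋=26736; principal=183399-26736=156663; balance=1692211-156663=1535548
12. interest=⌊1535548·158/10000⌋=24261; principal=183399-24261=159138; balance=1535548-159138=1376410
13. interest=⌊1376410·158/10000⌋=21747; principal=183399-21747=161652; balance=1376410-161652=1214758
14. interest=⌊1214758·158/10000⌋=19193; principal=183399-19193=164206; balance=1214758-164206=1050552
15. interest=⌊1050552·158/10000⌋=16598; principal=183399-16598=166801; balance=1050552-166801=883751
16. interest=⌊883751·158/10000⌋=13963; principal=183399-13963=169436; balance=883751-169436=714315
17. interest=⌊714315·158/10000⌋=11286; principal=183399-11286=172113; balance=714315-172113=542202
18. interest=⌊542202·158/10000⌋=8566; principal=183399-8566=174833; balance=542202-174833=367369
19. interest=⌊367369·158/10000⌋=5804; principal=183399-5804=177595; balance=367369-177595=189774
20. interest=⌊189774·158/10000⌋=2998; principal=183399-2998=180401; balance=189774-180401=9373
21. interest=⌊9373·158/10000⌋=148; principal=min(183399-148,9373)=9373; balance=9373-9373=0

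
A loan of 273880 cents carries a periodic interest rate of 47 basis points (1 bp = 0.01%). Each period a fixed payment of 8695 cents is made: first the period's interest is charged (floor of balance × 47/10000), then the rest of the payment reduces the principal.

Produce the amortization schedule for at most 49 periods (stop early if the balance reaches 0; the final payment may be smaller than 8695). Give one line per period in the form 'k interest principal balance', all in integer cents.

1. interest=⌊273880·47/10000⌋=1287; principal=8695-1287=7408; balance=273880-7408=266472
2. interest=⌊266472·47/10000⌋=1252; principal=8695-1252=7443; balance=266472-7443=259029
3. interest=⌊259029·47/10000⌋=1217; principal=8695-1217=7478; balance=259029-7478=251551
4. interest=⌊251551·47/10000⌋=1182; principal=8695-1182=7513; balance=251551-7513=244038
5. interest=⌊244038·47/10000⌋=1146; principal=8695-1146=7549; balance=244038-7549=236489
6. interest=⌊236489·47/10000⌋=1111; principal=8695-1111=7584; balance=236489-7584=228905
7. interest=⌊228905·47/10000⌋=1075; principal=8695-1075=7620; balance=228905-7620=221285
8. interest=⌊221285·47/10000⌋=1040; principal=8695-1040=7655; balance=221285-7655=213630
9. interest=⌊213630·47/10000⌋=1004; principal=8695-1004=7691; balance=213630-7691=205939
10. interest=⌊205939·47/10000⌋=967; principal=8695-967=7728; balance=205939-7728=198211
11. interest=⌊198211·47/10000⌋=931; principal=8695-931=7764; balance=198211-7764=190447
12. interest=⌊190447·47/10000⌋=895; principal=8695-895=7800; balance=190447-7800=182647
13. interest=⌊182647·47/10000⌋=858; principal=8695-858=7837; balance=182647-7837=174810
14. interest=⌊174810·47/10000⌋=821; principal=8695-821=7874; balance=174810-7874=166936
15. interest=⌊166936·47/10000⌋=784; principal=8695-784=7911; balance=166936-7911=159025
16. interest=⌊159025·47/10000⌋=747; principal=8695-747=7948; balance=159025-7948=151077
17. interest=⌊151077·47/10000⌋=710; principal=8695-710=7985; balance=151077-7985=143092
18. interest=⌊143092·47/10000⌋=672; principal=8695-672=8023; balance=143092-8023=135069
19. interest=⌊135069·47/10000⌋=634; principal=8695-634=8061; balance=135069-8061=127008
20. interest=⌊127008·47/10000⌋=596; principal=8695-596=8099; balance=127008-8099=118909
21. interest=⌊118909·47/10000⌋=558; principal=8695-558=8137; balance=118909-8137=110772
22. interest=⌊110772·47/10000⌋=520; principal=8695-520=8175; balance=110772-8175=102597
23. interest=⌊102597·47/10000⌋=482; principal=8695-482=8213; balance=102597-8213=94384
24. interest=⌊94384·47/10000⌋=443; principal=8695-443=8252; balance=94384-8252=86132
25. interest=⌊86132·47/10000⌋=404; principal=8695-404=8291; balance=86132-8291=77841
26. interest=⌊77841·47/10000⌋=365; principal=8695-365=8330; balance=77841-8330=69511
27. interest=⌊69511·47/10000⌋=326; principal=8695-326=8369; balance=69511-8369=61142
28. interest=⌊61142·47/10000⌋=287; principal=8695-287=8408; balance=61142-8408=52734
29. interest=⌊52734·47/10000⌋=247; principal=8695-247=8448; balance=52734-8448=44286
30. interest=⌊44286·47/10000⌋=208; principal=8695-208=8487; balance=44286-8487=35799
31. interest=⌊35799·47/10000⌋=168; principal=8695-168=8527; balance=35799-8527=27272
32. interest=⌊27272·47/10000⌋=128; principal=8695-128=8567; balance=27272-8567=18705
33. interest=⌊18705·47/10000⌋=87; principal=8695-87=8608; balance=18705-8608=10097
34. interest=⌊10097·47/10000⌋=47; principal=8695-47=8648; balance=10097-8648=1449
35. interest=⌊1449·47/10000⌋=6; principal=min(8695-6,1449)=1449; balance=1449-1449=0

1 1287 7408 266472
2 1252 7443 259029
3 1217 7478 251551
4 1182 7513 244038
5 1146 7549 236489
6 1111 7584 228905
7 1075 7620 221285
8 1040 7655 213630
9 1004 7691 205939
10 967 7728 198211
11 931 7764 190447
12 895 7800 182647
13 858 7837 174810
14 821 7874 166936
15 784 7911 159025
16 747 7948 151077
17 710 7985 143092
18 672 8023 135069
19 634 8061 127008
20 596 8099 118909
21 558 8137 110772
22 520 8175 102597
23 482 8213 94384
24 443 8252 86132
25 404 8291 77841
26 365 8330 69511
27 326 8369 61142
28 287 8408 52734
29 247 8448 44286
30 208 8487 35799
31 168 8527 27272
32 128 8567 18705
33 87 8608 10097
34 47 8648 1449
35 6 1449 0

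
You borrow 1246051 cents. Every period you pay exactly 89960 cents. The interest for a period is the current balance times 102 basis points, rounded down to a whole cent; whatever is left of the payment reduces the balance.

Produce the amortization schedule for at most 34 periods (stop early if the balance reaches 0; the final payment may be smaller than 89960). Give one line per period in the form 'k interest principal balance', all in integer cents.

1. interest=⌊1246051·102/10000⌋=12709; principal=89960-12709=77251; balance=1246051-77251=1168800
2. interest=⌊1168800·102/10000⌋=11921; principal=89960-11921=78039; balance=1168800-78039=1090761
3. interest=⌊1090761·102/10000⌋=11125; principal=89960-11125=78835; balance=1090761-78835=1011926
4. interest=⌊1011926·102/10000⌋=10321; principal=89960-10321=79639; balance=1011926-79639=932287
5. interest=⌊932287·102/10000⌋=9509; principal=89960-9509=80451; balance=932287-80451=851836
6. interest=⌊851836·102/10000⌋=8688; principal=89960-8688=81272; balance=851836-81272=770564
7. interest=⌊770564·102/10000⌋=7859; principal=89960-7859=82101; balance=770564-82101=688463
8. interest=⌊688463·102/10000⌋=7022; principal=89960-7022=82938; balance=688463-82938=605525
9. interest=⌊605525·102/10000⌋=6176; principal=89960-6176=83784; balance=605525-83784=521741
10. interest=⌊521741·102/10000⌋=5321; principal=89960-5321=84639; balance=521741-84639=437102
11. interest=⌊437102·102/10000⌋=4458; principal=89960-4458=85502; balance=437102-85502=351600
12. interest=⌊351600·102/10000⌋=3586; principal=89960-3586=86374; balance=351600-86374=265226
13. interest=⌊265226·102/10000⌋=2705; principal=89960-2705=87255; balance=265226-87255=177971
14. interest=⌊177971·102/10000⌋=1815; principal=89960-1815=88145; balance=177971-88145=89826
15. interest=⌊89826·102/10000⌋=916; principal=89960-916=89044; balance=89826-89044=782
16. interest=⌊782·102/10000⌋=7; principal=min(89960-7,782)=782; balance=782-782=0

1 12709 77251 1168800
2 11921 78039 1090761
3 11125 78835 1011926
4 10321 79639 932287
5 9509 80451 851836
6 8688 81272 770564
7 7859 82101 688463
8 7022 82938 605525
9 6176 83784 521741
10 5321 84639 437102
11 4458 85502 351600
12 3586 86374 265226
13 2705 87255 177971
14 1815 88145 89826
15 916 89044 782
16 7 782 0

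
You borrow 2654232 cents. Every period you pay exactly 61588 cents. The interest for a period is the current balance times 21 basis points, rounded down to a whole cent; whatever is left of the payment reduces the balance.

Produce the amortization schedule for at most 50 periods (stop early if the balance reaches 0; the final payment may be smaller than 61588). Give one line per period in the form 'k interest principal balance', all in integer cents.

1 5573 56015 2598217
2 5456 56132 2542085
3 5338 56250 2485835
4 5220 56368 2429467
5 5101 56487 2372980
6 4983 56605 2316375
7 4864 56724 2259651
8 4745 56843 2202808
9 4625 56963 2145845
10 4506 57082 2088763
11 4386 57202 2031561
12 4266 57322 1974239
13 4145 57443 1916796
14 4025 57563 1859233
15 3904 57684 1801549
16 3783 57805 1743744
17 3661 57927 1685817
18 3540 58048 1627769
19 3418 58170 1569599
20 3296 58292 1511307
21 3173 58415 1452892
22 3051 58537 1394355
23 2928 58660 1335695
24 2804 58784 1276911
25 2681 58907 1218004
26 2557 59031 1158973
27 2433 59155 1099818
28 2309 59279 1040539
29 2185 59403 981136
30 2060 59528 921608
31 1935 59653 861955
32 1810 59778 802177
33 1684 59904 742273
34 1558 60030 682243
35 1432 60156 622087
36 1306 60282 561805
37 1179 60409 501396
38 1052 60536 440860
39 925 60663 380197
40 798 60790 319407
41 670 60918 258489
42 542 61046 197443
43 414 61174 136269
44 286 61302 74967
45 157 61431 13536
46 28 13536 0

1. interest=⌊2654232·21/10000⌋=5573; principal=61588-5573=56015; balance=2654232-56015=2598217
2. interest=⌊2598217·21/10000⌋=5456; principal=61588-5456=56132; balance=2598217-56132=2542085
3. interest=⌊2542085·21/10000⌋=5338; principal=61588-5338=56250; balance=2542085-56250=2485835
4. interest=⌊2485835·21/10000⌋=5220; principal=61588-5220=56368; balance=2485835-56368=2429467
5. interest=⌊2429467·21/10000⌋=5101; principal=61588-5101=56487; balance=2429467-56487=2372980
6. interest=⌊2372980·21/10000⌋=4983; principal=61588-4983=56605; balance=2372980-56605=2316375
7. interest=⌊2316375·21/10000⌋=4864; principal=61588-4864=56724; balance=2316375-56724=2259651
8. interest=⌊2259651·21/10000⌋=4745; principal=61588-4745=56843; balance=2259651-56843=2202808
9. interest=⌊2202808·21/10000⌋=4625; principal=61588-4625=56963; balance=2202808-56963=2145845
10. interest=⌊2145845·21/10000⌋=4506; principal=61588-4506=57082; balance=2145845-57082=2088763
11. interest=⌊2088763·21/10000⌋=4386; principal=61588-4386=57202; balance=2088763-57202=2031561
12. interest=⌊2031561·21/10000⌋=4266; principal=61588-4266=57322; balance=2031561-57322=1974239
13. interest=⌊1974239·21/10000⌋=4145; principal=61588-4145=57443; balance=1974239-57443=1916796
14. interest=⌊1916796·21/10000⌋=4025; principal=61588-4025=57563; balance=1916796-57563=1859233
15. interest=⌊1859233·21/10000⌋=3904; principal=61588-3904=57684; balance=1859233-57684=1801549
16. interest=⌊1801549·21/10000⌋=3783; principal=61588-3783=57805; balance=1801549-57805=1743744
17. interest=⌊1743744·21/10000⌋=3661; principal=61588-3661=57927; balance=1743744-57927=1685817
18. interest=⌊1685817·21/10000⌋=3540; principal=61588-3540=58048; balance=1685817-58048=1627769
19. interest=⌊1627769·21/10000⌋=3418; principal=61588-3418=58170; balance=1627769-58170=1569599
20. interest=⌊1569599·21/10000⌋=3296; principal=61588-3296=58292; balance=1569599-58292=1511307
21. interest=⌊1511307·21/10000⌋=3173; principal=61588-3173=58415; balance=1511307-58415=1452892
22. interest=⌊1452892·21/10000⌋=3051; principal=61588-3051=58537; balance=1452892-58537=1394355
23. interest=⌊1394355·21/10000⌋=2928; principal=61588-2928=58660; balance=1394355-58660=1335695
24. interest=⌊1335695·21/10000⌋=2804; principal=61588-2804=58784; balance=1335695-58784=1276911
25. interest=⌊1276911·21/10000⌋=2681; principal=61588-2681=58907; balance=1276911-58907=1218004
26. interest=⌊1218004·21/10000⌋=2557; principal=61588-2557=59031; balance=1218004-59031=1158973
27. interest=⌊1158973·21/10000⌋=2433; principal=61588-2433=59155; balance=1158973-59155=1099818
28. interest=⌊1099818·21/10000⌋=2309; principal=61588-2309=59279; balance=1099818-59279=1040539
29. interest=⌊1040539·21/10000⌋=2185; principal=61588-2185=59403; balance=1040539-59403=981136
30. interest=⌊981136·21/10000⌋=2060; principal=61588-2060=59528; balance=981136-59528=921608
31. interest=⌊921608·21/10000⌋=1935; principal=61588-1935=59653; balance=921608-59653=861955
32. interest=⌊861955·21/10000⌋=1810; principal=61588-1810=59778; balance=861955-59778=802177
33. interest=⌊802177·21/10000⌋=1684; principal=61588-1684=59904; balance=802177-59904=742273
34. interest=⌊742273·21/10000⌋=1558; principal=61588-1558=60030; balance=742273-60030=682243
35. interest=⌊682243·21/10000⌋=1432; principal=61588-1432=60156; balance=682243-60156=622087
36. interest=⌊622087·21/10000⌋=1306; principal=61588-1306=60282; balance=622087-60282=561805
37. interest=⌊561805·21/10000⌋=1179; principal=61588-1179=60409; balance=561805-60409=501396
38. interest=⌊501396·21/10000⌋=1052; principal=61588-1052=60536; balance=501396-60536=440860
39. interest=⌊440860·21/10000⌋=925; principal=61588-925=60663; balance=440860-60663=380197
40. interest=⌊380197·21/10000⌋=798; principal=61588-798=60790; balance=380197-60790=319407
41. interest=⌊319407·21/10000⌋=670; principal=61588-670=60918; balance=319407-60918=258489
42. interest=⌊258489·21/10000⌋=542; principal=61588-542=61046; balance=258489-61046=197443
43. interest=⌊197443·21/10000⌋=414; principal=61588-414=61174; balance=197443-61174=136269
44. interest=⌊136269·21/10000⌋=286; principal=61588-286=61302; balance=136269-61302=74967
45. interest=⌊74967·21/10000⌋=157; principal=61588-157=61431; balance=74967-61431=13536
46. interest=⌊13536·21/10000⌋=28; principal=min(61588-28,13536)=13536; balance=13536-13536=0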